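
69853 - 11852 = 58001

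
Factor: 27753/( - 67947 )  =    -  29^1*71^( -1 ) = -  29/71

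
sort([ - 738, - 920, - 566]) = [ - 920, - 738, - 566]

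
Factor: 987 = 3^1 * 7^1 *47^1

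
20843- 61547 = -40704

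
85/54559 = 85/54559 = 0.00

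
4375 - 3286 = 1089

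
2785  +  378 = 3163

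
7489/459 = 7489/459 = 16.32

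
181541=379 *479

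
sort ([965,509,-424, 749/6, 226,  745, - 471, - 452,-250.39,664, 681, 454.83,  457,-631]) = [ - 631,- 471, - 452, - 424,- 250.39, 749/6, 226, 454.83,457,509, 664, 681, 745,965] 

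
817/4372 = 817/4372 = 0.19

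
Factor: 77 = 7^1*11^1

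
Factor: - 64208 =-2^4*4013^1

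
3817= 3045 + 772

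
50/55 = 10/11 = 0.91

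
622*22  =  13684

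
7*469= 3283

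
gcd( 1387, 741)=19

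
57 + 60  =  117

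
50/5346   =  25/2673=0.01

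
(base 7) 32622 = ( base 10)8199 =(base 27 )B6I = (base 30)939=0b10000000000111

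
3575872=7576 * 472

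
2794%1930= 864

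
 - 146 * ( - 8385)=1224210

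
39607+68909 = 108516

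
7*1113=7791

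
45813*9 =412317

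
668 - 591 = 77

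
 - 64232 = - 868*74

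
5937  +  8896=14833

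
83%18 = 11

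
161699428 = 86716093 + 74983335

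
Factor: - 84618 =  - 2^1*3^3*1567^1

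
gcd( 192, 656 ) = 16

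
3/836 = 3/836 = 0.00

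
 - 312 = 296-608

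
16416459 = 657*24987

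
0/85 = 0 =0.00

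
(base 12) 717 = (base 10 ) 1027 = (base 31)124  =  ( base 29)16c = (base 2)10000000011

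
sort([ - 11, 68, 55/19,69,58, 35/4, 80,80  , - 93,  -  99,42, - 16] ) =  [ - 99, - 93,-16 ,  -  11,55/19,35/4 , 42 , 58, 68 , 69, 80, 80] 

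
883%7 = 1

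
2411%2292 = 119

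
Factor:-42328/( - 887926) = 2^2*11^1 * 13^( - 1)*71^( - 1) = 44/923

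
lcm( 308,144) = 11088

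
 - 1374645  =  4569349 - 5943994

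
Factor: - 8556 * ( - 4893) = 2^2*3^2*7^1*23^1 * 31^1 * 233^1 = 41864508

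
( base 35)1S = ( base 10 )63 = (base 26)2B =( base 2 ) 111111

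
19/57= 1/3 = 0.33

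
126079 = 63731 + 62348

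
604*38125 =23027500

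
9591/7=9591/7  =  1370.14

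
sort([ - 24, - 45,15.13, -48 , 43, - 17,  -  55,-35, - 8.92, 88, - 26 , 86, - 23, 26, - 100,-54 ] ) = [ - 100, - 55, - 54,  -  48, -45, - 35, - 26, - 24, - 23, - 17, - 8.92, 15.13, 26, 43, 86, 88 ]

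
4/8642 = 2/4321 = 0.00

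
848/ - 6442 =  -1 + 2797/3221=- 0.13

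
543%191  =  161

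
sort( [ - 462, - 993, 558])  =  [ - 993, - 462, 558] 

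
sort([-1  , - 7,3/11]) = [ - 7, - 1,3/11 ]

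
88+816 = 904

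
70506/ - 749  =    -  95 + 649/749 = - 94.13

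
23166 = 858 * 27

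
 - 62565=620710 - 683275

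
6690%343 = 173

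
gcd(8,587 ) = 1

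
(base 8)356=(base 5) 1423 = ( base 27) 8m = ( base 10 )238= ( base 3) 22211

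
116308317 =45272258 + 71036059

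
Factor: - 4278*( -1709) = 7311102 = 2^1*3^1*23^1 * 31^1*1709^1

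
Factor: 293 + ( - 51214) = - 13^1*3917^1= -50921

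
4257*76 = 323532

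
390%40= 30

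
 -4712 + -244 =-4956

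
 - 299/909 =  - 1+610/909  =  - 0.33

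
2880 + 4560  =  7440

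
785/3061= 785/3061 = 0.26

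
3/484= 3/484=0.01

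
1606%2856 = 1606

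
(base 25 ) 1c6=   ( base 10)931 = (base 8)1643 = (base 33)s7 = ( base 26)19l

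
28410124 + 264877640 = 293287764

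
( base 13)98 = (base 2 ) 1111101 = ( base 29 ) 49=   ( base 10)125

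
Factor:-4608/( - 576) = 2^3 = 8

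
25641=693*37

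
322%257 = 65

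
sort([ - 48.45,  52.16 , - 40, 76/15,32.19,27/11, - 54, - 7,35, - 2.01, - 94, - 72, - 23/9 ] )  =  [ - 94, - 72, - 54,-48.45,-40,  -  7, - 23/9, - 2.01, 27/11,76/15,32.19,35, 52.16 ] 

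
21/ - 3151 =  - 1+ 3130/3151=- 0.01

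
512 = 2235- 1723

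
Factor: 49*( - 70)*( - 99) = 2^1*3^2*5^1*7^3*11^1=339570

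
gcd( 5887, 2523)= 841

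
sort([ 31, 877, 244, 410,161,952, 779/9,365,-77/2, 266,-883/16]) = [-883/16,-77/2,31,  779/9, 161,244, 266,365 , 410,877, 952]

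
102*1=102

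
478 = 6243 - 5765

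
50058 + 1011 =51069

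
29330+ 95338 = 124668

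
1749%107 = 37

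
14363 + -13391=972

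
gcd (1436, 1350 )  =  2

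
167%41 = 3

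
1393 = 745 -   -  648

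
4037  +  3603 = 7640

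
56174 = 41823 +14351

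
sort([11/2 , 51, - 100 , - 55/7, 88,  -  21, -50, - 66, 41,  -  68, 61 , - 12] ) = [ - 100, - 68, - 66,-50 ,  -  21 , - 12,- 55/7, 11/2,41,  51, 61, 88 ] 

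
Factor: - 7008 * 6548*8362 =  - 2^8* 3^1*37^1* 73^1 * 113^1*1637^1 = -383718667008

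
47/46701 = 47/46701  =  0.00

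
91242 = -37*( - 2466)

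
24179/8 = 24179/8  =  3022.38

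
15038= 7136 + 7902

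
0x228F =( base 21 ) k16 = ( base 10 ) 8847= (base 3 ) 110010200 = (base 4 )2022033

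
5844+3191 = 9035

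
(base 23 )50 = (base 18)67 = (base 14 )83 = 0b1110011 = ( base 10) 115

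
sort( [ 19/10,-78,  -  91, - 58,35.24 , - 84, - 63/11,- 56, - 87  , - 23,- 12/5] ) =[  -  91,-87, - 84, - 78, - 58, - 56, - 23,  -  63/11 , - 12/5,19/10, 35.24] 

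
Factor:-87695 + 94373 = 6678 = 2^1*3^2*7^1*53^1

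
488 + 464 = 952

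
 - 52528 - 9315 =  - 61843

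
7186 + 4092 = 11278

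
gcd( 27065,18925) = 5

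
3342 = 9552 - 6210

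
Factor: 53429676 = 2^2*3^1*4452473^1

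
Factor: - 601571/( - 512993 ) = 13^( - 1 ) * 109^1*5519^1*39461^( - 1)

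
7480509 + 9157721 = 16638230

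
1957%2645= 1957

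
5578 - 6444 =  -  866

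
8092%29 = 1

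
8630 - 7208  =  1422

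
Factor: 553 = 7^1*79^1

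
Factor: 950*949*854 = 2^2*5^2*7^1*13^1 * 19^1*61^1 * 73^1= 769923700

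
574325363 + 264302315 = 838627678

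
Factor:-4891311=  -3^2*137^1*3967^1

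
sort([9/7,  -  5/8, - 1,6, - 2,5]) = [ - 2,  -  1, - 5/8,9/7, 5, 6] 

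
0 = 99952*0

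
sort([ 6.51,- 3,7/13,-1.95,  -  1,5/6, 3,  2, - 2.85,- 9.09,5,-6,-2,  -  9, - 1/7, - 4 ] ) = [ - 9.09, - 9, -6, - 4, - 3, - 2.85, - 2,  -  1.95,-1, - 1/7,7/13, 5/6, 2,3,5, 6.51]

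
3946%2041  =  1905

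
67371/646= 104 + 11/38 = 104.29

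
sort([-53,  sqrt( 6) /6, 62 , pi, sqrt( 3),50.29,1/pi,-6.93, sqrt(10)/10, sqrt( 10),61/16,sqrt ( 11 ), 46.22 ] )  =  [ - 53, - 6.93, sqrt (10)/10,1/pi, sqrt(6)/6,sqrt( 3), pi, sqrt(10 ), sqrt( 11 ), 61/16, 46.22 , 50.29, 62] 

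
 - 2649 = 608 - 3257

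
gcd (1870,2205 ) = 5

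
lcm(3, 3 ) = 3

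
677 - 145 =532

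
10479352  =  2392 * 4381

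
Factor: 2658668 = 2^2*664667^1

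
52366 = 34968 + 17398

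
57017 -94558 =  - 37541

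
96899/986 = 96899/986 = 98.27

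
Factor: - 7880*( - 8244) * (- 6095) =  -2^5*3^2*5^2*23^1 * 53^1*197^1*229^1 = -395947778400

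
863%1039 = 863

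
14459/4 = 3614  +  3/4=   3614.75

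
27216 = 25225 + 1991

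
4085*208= 849680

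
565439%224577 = 116285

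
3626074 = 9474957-5848883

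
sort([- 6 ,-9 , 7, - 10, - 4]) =[ - 10,  -  9,-6, - 4,7]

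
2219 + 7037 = 9256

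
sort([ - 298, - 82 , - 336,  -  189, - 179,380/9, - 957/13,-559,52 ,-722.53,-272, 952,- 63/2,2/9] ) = [-722.53, - 559,-336,-298,-272,-189 ,-179,-82, - 957/13, - 63/2, 2/9,380/9, 52, 952] 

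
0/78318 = 0 = 0.00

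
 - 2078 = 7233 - 9311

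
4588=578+4010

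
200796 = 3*66932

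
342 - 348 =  - 6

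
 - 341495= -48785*7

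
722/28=25+11/14 = 25.79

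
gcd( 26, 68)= 2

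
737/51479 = 737/51479  =  0.01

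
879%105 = 39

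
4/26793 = 4/26793 = 0.00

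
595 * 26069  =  15511055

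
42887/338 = 126 +23/26 =126.88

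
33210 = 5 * 6642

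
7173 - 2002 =5171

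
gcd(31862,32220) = 358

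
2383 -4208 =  - 1825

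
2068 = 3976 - 1908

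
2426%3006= 2426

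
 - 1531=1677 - 3208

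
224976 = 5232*43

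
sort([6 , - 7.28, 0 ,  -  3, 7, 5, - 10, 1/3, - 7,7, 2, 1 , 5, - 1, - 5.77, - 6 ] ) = [ - 10,  -  7.28, - 7, - 6, -5.77, - 3, - 1,  0, 1/3,1,2, 5,5 , 6, 7 , 7] 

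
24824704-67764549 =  - 42939845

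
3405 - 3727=- 322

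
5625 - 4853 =772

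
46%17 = 12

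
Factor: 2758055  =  5^1 *67^1*8233^1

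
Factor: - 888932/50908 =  - 13^ ( - 1)*227^1 = -227/13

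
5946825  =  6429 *925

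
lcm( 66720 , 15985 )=1534560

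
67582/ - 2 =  - 33791+ 0/1 = - 33791.00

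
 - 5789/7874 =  - 5789/7874 = - 0.74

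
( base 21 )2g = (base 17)37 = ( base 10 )58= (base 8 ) 72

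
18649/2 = 18649/2  =  9324.50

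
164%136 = 28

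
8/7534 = 4/3767  =  0.00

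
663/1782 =221/594 = 0.37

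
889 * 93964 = 83533996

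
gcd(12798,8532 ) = 4266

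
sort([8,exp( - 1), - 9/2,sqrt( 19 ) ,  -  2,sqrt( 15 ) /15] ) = [ - 9/2,-2,sqrt( 15)/15, exp( - 1),sqrt(19),8]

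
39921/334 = 119 + 175/334 = 119.52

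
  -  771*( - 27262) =21019002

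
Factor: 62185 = 5^1 * 12437^1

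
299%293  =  6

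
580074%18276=13518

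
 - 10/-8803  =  10/8803 = 0.00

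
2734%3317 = 2734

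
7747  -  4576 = 3171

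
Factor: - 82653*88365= - 3^2 * 5^1*43^1*137^1*27551^1 = - 7303632345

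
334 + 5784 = 6118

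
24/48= 1/2=0.50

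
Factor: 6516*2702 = 17606232 = 2^3*3^2*7^1*  181^1*193^1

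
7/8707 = 7/8707 = 0.00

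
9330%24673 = 9330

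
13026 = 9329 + 3697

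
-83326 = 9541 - 92867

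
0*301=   0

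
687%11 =5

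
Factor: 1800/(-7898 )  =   - 900/3949  =  - 2^2*3^2*5^2 * 11^(-1)*359^( - 1 ) 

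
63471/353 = 179 + 284/353=179.80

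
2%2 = 0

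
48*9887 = 474576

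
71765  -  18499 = 53266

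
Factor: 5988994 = 2^1 * 11^1 * 272227^1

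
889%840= 49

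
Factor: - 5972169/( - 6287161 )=3^1*7^2*17^( - 1)*40627^1*369833^( - 1)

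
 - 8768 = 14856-23624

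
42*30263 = 1271046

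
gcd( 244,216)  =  4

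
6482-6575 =  -  93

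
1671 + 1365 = 3036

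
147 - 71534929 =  - 71534782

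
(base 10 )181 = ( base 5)1211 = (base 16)B5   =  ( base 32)5l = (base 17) ab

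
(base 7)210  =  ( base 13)81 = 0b1101001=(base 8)151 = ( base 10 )105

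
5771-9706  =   - 3935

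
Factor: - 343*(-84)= 2^2*3^1*7^4  =  28812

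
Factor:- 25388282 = - 2^1*29^1* 437729^1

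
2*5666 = 11332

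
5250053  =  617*8509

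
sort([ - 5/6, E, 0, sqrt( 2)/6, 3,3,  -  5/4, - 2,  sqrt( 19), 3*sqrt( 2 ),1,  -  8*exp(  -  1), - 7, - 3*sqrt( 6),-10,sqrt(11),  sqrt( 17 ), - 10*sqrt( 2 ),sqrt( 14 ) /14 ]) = [  -  10 *sqrt( 2), - 10, - 3*sqrt( 6), - 7, - 8* exp( - 1),- 2  ,  -  5/4,  -  5/6,0, sqrt( 2)/6,sqrt( 14 ) /14, 1,E,  3,3,sqrt(  11) , sqrt( 17),  3*sqrt( 2 ), sqrt (19) ]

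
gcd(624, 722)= 2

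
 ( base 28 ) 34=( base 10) 88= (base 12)74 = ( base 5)323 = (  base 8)130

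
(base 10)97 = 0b1100001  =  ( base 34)2t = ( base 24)41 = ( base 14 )6d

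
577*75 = 43275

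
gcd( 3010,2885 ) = 5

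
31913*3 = 95739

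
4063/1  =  4063= 4063.00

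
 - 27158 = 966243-993401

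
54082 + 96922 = 151004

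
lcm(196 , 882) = 1764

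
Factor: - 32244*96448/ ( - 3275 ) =3109869312/3275 = 2^8*3^1*5^( - 2 )*11^1 * 131^( - 1 )*137^1*2687^1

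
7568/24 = 315+ 1/3 = 315.33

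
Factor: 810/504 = 45/28 = 2^(-2 )*3^2*5^1 * 7^( - 1 ) 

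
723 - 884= - 161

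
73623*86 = 6331578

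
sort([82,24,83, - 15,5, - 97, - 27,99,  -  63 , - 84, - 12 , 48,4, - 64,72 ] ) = [ - 97, - 84, - 64, - 63, - 27, - 15, - 12,4,5,24,48,72,82, 83 , 99 ]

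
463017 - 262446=200571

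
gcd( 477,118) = 1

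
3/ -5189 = - 3/5189 = - 0.00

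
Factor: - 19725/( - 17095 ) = 3^1*5^1*13^( - 1) =15/13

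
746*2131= 1589726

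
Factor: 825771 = 3^1*409^1*673^1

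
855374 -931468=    - 76094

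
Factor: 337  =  337^1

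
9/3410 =9/3410 = 0.00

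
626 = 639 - 13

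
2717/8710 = 209/670= 0.31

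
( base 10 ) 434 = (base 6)2002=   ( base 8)662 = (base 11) 365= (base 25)h9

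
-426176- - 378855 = - 47321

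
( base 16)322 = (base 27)12J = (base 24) 19a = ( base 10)802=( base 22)1EA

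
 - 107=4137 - 4244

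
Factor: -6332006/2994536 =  - 2^( - 2)*139^1*22777^1*374317^(  -  1 ) = - 3166003/1497268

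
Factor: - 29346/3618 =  - 3^( - 2 )*73^1 = - 73/9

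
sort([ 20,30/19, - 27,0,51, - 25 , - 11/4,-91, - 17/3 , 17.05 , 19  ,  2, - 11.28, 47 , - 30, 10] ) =[ - 91, - 30,  -  27 , - 25 ,-11.28,  -  17/3, - 11/4 , 0 , 30/19,2, 10 , 17.05,19,20,47,51]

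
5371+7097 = 12468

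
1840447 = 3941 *467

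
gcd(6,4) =2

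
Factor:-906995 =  - 5^1*181399^1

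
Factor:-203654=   -  2^1*11^1 * 9257^1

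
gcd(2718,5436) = 2718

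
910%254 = 148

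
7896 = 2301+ 5595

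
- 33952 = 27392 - 61344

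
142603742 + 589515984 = 732119726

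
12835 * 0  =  0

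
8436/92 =91 + 16/23 = 91.70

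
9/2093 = 9/2093 = 0.00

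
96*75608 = 7258368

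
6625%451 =311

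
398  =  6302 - 5904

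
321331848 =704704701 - 383372853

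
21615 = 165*131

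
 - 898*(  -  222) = 199356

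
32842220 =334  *98330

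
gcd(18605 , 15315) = 5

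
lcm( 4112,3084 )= 12336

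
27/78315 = 9/26105 = 0.00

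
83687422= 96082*871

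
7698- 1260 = 6438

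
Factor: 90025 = 5^2*13^1*277^1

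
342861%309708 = 33153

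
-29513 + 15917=-13596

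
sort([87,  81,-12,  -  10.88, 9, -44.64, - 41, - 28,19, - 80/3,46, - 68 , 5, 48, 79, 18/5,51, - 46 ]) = [ -68, - 46, - 44.64, - 41, - 28, - 80/3,- 12, - 10.88, 18/5, 5 , 9, 19,  46,  48,  51, 79,  81, 87 ] 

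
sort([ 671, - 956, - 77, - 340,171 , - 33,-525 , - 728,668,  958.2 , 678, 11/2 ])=[ - 956 ,  -  728 ,-525, - 340, - 77, - 33,  11/2, 171 , 668,671,678,  958.2]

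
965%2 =1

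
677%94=19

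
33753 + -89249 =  - 55496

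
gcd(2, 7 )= 1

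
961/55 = 17 + 26/55 = 17.47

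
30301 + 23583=53884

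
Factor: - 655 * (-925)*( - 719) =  - 5^3*37^1*131^1 * 719^1=- 435624125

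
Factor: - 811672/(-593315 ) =2^3 * 5^(-1)*71^1 * 107^(-1)*1109^( - 1)* 1429^1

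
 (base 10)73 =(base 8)111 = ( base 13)58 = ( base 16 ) 49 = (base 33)27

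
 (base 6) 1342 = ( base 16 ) 15E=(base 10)350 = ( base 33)ak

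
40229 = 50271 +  - 10042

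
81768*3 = 245304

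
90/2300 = 9/230  =  0.04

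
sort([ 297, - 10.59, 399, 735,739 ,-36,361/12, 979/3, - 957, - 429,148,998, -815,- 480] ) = [- 957 , - 815, - 480, - 429, -36, - 10.59,361/12, 148,297,979/3,399,735,739,998 ]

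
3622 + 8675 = 12297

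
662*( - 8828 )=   -  5844136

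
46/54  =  23/27 = 0.85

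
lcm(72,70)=2520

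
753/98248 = 753/98248  =  0.01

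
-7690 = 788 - 8478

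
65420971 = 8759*7469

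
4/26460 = 1/6615 = 0.00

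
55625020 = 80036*695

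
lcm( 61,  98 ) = 5978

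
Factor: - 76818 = - 2^1*3^1*7^1*31^1*59^1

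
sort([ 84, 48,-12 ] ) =[ - 12, 48,84 ] 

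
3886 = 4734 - 848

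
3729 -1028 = 2701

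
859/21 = 40 + 19/21=40.90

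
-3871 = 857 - 4728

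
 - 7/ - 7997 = 7/7997 = 0.00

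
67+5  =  72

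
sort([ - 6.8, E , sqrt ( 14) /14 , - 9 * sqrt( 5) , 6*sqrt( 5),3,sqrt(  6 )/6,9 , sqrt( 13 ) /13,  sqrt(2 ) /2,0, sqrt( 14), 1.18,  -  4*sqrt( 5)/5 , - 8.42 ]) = [ - 9*sqrt (5 ), - 8.42, - 6.8, - 4*sqrt( 5 ) /5, 0, sqrt (14) /14, sqrt(13) /13, sqrt( 6) /6, sqrt( 2)/2, 1.18 , E,3, sqrt( 14 ),9,6 * sqrt( 5 )]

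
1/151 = 1/151= 0.01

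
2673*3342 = 8933166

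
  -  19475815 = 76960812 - 96436627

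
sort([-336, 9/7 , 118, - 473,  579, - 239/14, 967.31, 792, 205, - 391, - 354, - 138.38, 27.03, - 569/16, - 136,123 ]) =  [ - 473, - 391, -354, - 336, - 138.38, - 136,  -  569/16, - 239/14,  9/7,  27.03, 118,123, 205, 579, 792,967.31]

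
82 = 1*82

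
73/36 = 73/36 =2.03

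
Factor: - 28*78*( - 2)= 4368 = 2^4*3^1* 7^1*13^1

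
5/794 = 5/794= 0.01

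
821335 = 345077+476258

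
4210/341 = 4210/341=12.35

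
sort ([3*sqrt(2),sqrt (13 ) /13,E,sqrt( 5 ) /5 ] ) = [ sqrt (13 ) /13,sqrt( 5)/5,E , 3 * sqrt( 2) ] 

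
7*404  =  2828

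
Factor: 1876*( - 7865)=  - 2^2*5^1* 7^1* 11^2*13^1*67^1 = - 14754740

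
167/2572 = 167/2572= 0.06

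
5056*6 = 30336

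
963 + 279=1242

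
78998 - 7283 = 71715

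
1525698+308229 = 1833927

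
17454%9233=8221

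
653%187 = 92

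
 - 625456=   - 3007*208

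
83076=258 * 322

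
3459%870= 849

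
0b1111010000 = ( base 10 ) 976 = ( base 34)SO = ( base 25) 1E1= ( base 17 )367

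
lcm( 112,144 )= 1008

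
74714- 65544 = 9170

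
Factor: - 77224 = -2^3*7^2*197^1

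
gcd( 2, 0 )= 2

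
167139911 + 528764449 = 695904360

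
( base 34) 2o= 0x5C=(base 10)92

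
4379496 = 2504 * 1749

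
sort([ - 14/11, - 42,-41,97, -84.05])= [ - 84.05, - 42,-41,-14/11,97 ]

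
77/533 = 77/533 = 0.14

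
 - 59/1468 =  - 59/1468=-0.04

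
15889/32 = 15889/32= 496.53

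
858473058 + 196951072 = 1055424130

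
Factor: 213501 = 3^1*71167^1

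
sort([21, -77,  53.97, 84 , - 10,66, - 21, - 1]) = [ - 77, - 21, - 10, - 1, 21, 53.97, 66 , 84 ]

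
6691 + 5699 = 12390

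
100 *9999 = 999900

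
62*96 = 5952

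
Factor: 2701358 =2^1*11^1* 122789^1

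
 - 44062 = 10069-54131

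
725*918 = 665550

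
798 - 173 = 625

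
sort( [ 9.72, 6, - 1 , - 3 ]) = [ - 3, - 1,6, 9.72] 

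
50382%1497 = 981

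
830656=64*12979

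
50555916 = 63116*801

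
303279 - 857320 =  - 554041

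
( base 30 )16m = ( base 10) 1102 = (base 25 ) 1j2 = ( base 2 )10001001110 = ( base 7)3133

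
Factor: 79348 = 2^2*83^1*239^1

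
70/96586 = 5/6899 = 0.00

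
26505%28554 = 26505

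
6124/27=226  +  22/27=226.81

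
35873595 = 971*36945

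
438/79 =5+43/79= 5.54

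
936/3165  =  312/1055 = 0.30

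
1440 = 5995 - 4555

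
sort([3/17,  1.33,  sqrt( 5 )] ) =[3/17, 1.33, sqrt( 5)]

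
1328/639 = 1328/639 = 2.08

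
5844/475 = 12 + 144/475  =  12.30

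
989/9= 109  +  8/9 = 109.89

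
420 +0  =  420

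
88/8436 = 22/2109 = 0.01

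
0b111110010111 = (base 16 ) F97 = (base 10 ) 3991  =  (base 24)6M7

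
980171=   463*2117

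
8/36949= 8/36949 = 0.00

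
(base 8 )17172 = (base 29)981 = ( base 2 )1111001111010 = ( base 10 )7802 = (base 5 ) 222202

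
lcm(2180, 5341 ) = 106820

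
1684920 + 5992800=7677720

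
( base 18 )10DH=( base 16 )17C3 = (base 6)44055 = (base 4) 1133003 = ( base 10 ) 6083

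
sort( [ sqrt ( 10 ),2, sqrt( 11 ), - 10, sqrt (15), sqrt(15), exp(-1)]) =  [ - 10, exp( - 1 ), 2, sqrt(10 ), sqrt( 11), sqrt( 15 ), sqrt( 15)]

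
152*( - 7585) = - 1152920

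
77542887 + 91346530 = 168889417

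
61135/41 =1491  +  4/41 = 1491.10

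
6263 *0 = 0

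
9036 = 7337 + 1699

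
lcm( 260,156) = 780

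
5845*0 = 0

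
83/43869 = 83/43869  =  0.00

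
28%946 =28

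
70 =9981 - 9911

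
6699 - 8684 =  - 1985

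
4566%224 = 86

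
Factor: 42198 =2^1*3^1 *13^1*541^1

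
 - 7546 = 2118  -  9664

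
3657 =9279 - 5622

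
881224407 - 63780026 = 817444381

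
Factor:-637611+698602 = 7^1*8713^1 = 60991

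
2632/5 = 526 + 2/5 = 526.40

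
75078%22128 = 8694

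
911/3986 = 911/3986 = 0.23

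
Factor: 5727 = 3^1*23^1*83^1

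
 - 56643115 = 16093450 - 72736565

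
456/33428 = 114/8357 = 0.01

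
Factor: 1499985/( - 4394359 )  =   - 3^3*5^1*41^1*47^( -1)*271^1*93497^( - 1 )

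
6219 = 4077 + 2142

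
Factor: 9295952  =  2^4*580997^1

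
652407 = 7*93201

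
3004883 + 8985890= 11990773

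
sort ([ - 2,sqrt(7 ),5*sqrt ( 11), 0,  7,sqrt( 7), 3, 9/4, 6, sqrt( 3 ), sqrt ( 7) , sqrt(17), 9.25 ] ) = [ - 2, 0 , sqrt( 3), 9/4, sqrt(7 ), sqrt(7 ),sqrt(7),3, sqrt ( 17),6,7, 9.25 , 5 * sqrt( 11)]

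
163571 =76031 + 87540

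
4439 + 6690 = 11129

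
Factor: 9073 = 43^1*211^1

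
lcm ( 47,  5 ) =235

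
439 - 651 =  -212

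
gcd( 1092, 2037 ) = 21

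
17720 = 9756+7964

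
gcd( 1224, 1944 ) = 72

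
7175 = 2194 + 4981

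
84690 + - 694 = 83996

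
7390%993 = 439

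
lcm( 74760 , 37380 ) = 74760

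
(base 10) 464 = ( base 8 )720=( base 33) E2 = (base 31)eu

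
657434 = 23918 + 633516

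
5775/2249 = 2+1277/2249 = 2.57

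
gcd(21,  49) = 7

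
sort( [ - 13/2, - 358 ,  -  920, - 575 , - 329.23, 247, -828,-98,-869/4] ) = [ - 920, - 828,-575, - 358,-329.23, - 869/4,-98, - 13/2, 247]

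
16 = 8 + 8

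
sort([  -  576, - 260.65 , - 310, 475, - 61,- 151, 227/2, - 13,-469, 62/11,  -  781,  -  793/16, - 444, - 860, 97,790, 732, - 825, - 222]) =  [ - 860,  -  825 ,-781, - 576,-469, - 444, - 310,-260.65,-222, - 151, - 61 , - 793/16, - 13, 62/11, 97, 227/2, 475 , 732, 790] 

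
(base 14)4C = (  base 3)2112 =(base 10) 68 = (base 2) 1000100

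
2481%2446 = 35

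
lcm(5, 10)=10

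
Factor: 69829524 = 2^2 * 3^2*97^1* 19997^1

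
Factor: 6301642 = 2^1*29^1* 108649^1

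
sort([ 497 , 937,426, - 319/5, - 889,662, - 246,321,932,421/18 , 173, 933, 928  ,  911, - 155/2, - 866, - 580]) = [ - 889, -866, - 580,-246, - 155/2, - 319/5, 421/18, 173,321,426, 497,662,911,928, 932, 933,937 ]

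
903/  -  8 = -113 + 1/8 = - 112.88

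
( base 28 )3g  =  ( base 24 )44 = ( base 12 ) 84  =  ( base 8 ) 144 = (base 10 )100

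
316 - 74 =242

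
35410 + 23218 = 58628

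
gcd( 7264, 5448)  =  1816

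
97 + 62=159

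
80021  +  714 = 80735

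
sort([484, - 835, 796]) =[-835,484,796 ]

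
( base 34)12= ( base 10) 36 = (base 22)1e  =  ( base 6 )100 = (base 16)24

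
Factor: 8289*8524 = 70655436 = 2^2*3^3*307^1 * 2131^1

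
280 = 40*7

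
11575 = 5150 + 6425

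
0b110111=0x37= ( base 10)55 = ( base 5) 210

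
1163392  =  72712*16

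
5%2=1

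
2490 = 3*830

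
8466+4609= 13075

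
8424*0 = 0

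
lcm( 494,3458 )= 3458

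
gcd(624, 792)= 24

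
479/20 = 23 + 19/20=23.95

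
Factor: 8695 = 5^1 *37^1*47^1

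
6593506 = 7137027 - 543521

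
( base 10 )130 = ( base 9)154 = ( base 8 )202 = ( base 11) 109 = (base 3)11211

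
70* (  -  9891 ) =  - 692370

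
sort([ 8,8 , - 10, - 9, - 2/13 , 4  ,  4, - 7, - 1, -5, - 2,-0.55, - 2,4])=[ - 10,  -  9, - 7, - 5, - 2, - 2,-1, - 0.55, - 2/13, 4 , 4,  4,8,8]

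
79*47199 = 3728721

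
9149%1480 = 269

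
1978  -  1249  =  729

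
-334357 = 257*(- 1301 )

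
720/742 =360/371 = 0.97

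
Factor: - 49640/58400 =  - 2^( - 2 )*5^( - 1 )*17^1 = - 17/20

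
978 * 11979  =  11715462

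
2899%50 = 49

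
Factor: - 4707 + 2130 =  - 3^1*859^1=- 2577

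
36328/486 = 18164/243= 74.75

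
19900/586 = 33+281/293  =  33.96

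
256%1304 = 256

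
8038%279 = 226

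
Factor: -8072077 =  - 13^1*620929^1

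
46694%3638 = 3038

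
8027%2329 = 1040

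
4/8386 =2/4193 = 0.00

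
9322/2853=3  +  763/2853  =  3.27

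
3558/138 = 593/23 = 25.78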